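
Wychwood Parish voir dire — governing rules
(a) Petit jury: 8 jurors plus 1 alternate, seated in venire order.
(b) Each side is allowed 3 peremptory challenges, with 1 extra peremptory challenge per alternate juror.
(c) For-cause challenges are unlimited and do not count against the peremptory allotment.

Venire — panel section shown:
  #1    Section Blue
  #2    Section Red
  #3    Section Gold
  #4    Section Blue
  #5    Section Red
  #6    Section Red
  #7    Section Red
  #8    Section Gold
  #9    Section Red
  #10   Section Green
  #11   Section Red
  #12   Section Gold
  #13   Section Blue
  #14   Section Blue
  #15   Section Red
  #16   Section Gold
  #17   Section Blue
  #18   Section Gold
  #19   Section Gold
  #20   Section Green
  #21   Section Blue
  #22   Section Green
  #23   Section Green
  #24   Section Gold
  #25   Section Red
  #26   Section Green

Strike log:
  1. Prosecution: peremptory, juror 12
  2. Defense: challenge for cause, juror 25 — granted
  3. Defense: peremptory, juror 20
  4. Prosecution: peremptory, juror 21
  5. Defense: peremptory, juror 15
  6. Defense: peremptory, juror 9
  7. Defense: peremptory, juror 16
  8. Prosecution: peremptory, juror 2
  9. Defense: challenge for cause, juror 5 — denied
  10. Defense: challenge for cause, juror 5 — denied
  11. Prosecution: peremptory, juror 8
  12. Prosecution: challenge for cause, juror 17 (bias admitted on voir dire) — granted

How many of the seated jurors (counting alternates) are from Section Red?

4

Removed: #2, #8, #9, #12, #15, #16, #17, #20, #21, #25.
Seated (9 incl. alternates): #1, #3, #4, #5, #6, #7, #10, #11, #13.
Of those, in Section Red: #5, #6, #7, #11 → 4.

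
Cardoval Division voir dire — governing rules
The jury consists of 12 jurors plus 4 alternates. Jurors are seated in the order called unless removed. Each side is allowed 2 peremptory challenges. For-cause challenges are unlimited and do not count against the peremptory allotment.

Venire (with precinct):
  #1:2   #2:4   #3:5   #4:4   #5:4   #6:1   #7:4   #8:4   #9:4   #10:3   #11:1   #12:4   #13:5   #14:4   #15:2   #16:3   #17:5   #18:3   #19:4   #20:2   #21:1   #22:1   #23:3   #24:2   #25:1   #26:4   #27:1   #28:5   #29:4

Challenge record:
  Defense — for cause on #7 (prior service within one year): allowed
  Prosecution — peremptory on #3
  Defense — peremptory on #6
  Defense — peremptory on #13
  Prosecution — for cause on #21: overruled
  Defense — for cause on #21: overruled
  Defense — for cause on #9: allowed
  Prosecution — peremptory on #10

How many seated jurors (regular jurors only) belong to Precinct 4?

6

Removed: #3, #6, #7, #9, #10, #13.
Seated jurors 1–12: #1, #2, #4, #5, #8, #11, #12, #14, #15, #16, #17, #18 (alternates #19, #20, #21, #22 not counted).
Of those, in Precinct 4: #2, #4, #5, #8, #12, #14 → 6.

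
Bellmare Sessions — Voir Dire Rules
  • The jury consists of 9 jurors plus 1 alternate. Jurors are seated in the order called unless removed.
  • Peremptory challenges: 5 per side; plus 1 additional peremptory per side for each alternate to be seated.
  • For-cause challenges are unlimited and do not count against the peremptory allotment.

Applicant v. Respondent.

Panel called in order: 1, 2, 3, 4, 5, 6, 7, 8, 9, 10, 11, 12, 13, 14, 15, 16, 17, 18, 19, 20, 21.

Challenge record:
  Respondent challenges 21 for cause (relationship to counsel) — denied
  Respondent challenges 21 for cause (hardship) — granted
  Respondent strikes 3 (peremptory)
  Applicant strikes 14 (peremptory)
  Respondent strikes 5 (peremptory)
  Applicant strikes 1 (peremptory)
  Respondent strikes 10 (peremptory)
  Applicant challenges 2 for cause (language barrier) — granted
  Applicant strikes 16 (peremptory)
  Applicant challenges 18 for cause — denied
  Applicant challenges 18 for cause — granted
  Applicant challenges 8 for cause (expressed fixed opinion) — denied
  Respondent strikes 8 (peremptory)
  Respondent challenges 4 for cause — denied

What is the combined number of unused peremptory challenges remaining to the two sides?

5

Applicant allotment: 5 base + 1 × 1 alternate = 6. Respondent allotment: 5 base + 1 × 1 alternate = 6.
Applicant peremptories used: #14, #1, #16 — 3 (for-cause on #2, #18, #18, #8 don't count).
Respondent peremptories used: #3, #5, #10, #8 — 4 (for-cause on #21, #21, #4 don't count).
Remaining: (6 − 3) + (6 − 4) = 5.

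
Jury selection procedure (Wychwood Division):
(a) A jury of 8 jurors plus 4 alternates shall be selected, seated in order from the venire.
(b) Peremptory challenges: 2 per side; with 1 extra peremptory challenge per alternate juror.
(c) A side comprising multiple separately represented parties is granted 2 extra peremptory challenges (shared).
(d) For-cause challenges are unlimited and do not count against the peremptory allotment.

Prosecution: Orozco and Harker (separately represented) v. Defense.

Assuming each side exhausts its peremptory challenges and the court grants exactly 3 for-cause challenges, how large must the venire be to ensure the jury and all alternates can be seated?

29

Seats to fill: 8 + 4 alternates = 12.
Peremptories — Prosecution: 2 + 1×4 + 2 = 8; Defense: 2 + 1×4 = 6; total 14.
For-cause removals: 3.
Minimum venire: 12 + 14 + 3 = 29.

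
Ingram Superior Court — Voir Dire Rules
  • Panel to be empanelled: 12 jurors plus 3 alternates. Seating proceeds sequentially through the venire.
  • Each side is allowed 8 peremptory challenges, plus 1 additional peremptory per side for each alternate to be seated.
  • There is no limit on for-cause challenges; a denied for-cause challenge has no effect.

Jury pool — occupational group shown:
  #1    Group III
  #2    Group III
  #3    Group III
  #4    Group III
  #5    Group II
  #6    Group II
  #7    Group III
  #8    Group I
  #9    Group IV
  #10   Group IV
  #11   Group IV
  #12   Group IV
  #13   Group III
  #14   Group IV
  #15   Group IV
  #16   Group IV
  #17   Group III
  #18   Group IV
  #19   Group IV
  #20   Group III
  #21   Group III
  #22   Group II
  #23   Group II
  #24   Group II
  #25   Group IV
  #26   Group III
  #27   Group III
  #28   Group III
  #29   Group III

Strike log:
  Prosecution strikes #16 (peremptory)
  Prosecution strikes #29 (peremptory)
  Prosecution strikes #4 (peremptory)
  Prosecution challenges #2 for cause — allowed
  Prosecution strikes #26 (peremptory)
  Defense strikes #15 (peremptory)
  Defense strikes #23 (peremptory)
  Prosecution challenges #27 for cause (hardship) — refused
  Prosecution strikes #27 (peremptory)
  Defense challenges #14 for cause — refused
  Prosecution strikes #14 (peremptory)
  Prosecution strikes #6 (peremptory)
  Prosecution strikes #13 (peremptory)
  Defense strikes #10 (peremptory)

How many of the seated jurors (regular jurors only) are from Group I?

Removed: #2, #4, #6, #10, #13, #14, #15, #16, #23, #26, #27, #29.
Seated jurors 1–12: #1, #3, #5, #7, #8, #9, #11, #12, #17, #18, #19, #20 (alternates #21, #22, #24 not counted).
Of those, in Group I: #8 → 1.

1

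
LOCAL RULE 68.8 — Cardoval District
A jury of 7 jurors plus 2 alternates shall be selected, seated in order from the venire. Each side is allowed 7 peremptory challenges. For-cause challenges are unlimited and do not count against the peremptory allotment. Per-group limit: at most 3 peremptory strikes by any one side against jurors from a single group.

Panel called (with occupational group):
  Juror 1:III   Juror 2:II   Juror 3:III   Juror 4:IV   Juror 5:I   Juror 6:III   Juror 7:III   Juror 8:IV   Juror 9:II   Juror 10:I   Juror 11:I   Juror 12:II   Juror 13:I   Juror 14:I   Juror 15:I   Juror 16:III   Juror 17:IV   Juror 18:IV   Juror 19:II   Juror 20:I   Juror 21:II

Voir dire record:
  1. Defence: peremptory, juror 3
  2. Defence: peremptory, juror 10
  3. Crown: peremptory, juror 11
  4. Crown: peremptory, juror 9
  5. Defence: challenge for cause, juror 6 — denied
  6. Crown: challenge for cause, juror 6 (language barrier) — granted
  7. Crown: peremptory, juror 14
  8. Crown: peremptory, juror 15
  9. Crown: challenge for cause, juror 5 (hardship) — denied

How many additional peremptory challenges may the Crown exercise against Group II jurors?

Crown peremptories so far: #11, #9, #14, #15 — 4 of 7 used, 3 left overall.
Against Group II: #9 — 1 used; per-group cap 3 leaves 2.
Binding limit: min(3, 2) = 2.

2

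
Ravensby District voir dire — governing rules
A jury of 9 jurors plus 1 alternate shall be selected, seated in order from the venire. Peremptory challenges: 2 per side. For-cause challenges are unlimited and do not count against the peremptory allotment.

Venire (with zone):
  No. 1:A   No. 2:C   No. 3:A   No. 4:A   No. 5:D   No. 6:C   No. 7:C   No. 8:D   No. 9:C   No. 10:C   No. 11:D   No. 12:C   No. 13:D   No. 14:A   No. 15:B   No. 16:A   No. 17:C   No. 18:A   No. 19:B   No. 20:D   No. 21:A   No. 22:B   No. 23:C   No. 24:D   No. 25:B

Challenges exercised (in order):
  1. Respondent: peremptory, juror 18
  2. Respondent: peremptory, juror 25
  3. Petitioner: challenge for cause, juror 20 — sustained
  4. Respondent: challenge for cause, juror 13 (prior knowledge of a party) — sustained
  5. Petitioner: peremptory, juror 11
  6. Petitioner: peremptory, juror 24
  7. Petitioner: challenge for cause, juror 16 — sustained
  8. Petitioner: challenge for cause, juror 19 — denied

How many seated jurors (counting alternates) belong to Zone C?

5

Removed: #11, #13, #16, #18, #20, #24, #25.
Seated (10 incl. alternates): #1, #2, #3, #4, #5, #6, #7, #8, #9, #10.
Of those, in Zone C: #2, #6, #7, #9, #10 → 5.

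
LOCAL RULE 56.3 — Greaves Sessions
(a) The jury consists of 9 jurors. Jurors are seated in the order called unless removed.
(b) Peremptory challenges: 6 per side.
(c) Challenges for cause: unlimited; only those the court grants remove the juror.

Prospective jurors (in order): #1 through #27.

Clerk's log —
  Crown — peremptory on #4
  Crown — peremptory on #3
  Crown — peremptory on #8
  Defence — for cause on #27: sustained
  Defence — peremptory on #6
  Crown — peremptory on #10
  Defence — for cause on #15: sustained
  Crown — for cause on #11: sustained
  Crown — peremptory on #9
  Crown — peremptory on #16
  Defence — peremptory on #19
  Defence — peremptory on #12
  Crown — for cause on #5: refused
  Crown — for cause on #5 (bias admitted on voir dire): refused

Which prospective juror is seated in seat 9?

20

Removed: #3, #4, #6, #8, #9, #10, #11, #12, #15, #16, #19, #27. (#5 stays — for-cause denied.)
Filling seats in venire order through position 9: #1, #2, #5, #7, #13, #14, #17, #18, #20.
So seat 9 is #20.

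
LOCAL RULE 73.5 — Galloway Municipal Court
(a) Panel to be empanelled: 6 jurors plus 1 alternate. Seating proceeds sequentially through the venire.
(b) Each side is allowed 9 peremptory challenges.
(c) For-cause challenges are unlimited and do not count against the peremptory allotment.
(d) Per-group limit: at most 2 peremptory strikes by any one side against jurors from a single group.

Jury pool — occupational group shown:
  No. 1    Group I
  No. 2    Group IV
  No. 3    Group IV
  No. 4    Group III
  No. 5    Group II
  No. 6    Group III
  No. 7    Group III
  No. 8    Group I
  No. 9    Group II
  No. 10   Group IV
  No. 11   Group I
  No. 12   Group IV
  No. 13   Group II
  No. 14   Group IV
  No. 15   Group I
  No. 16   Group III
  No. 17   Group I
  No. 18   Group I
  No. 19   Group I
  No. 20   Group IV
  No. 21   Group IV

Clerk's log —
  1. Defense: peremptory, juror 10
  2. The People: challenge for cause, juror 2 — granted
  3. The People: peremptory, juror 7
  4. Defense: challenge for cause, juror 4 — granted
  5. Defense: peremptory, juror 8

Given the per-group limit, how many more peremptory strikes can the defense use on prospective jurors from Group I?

Defense peremptories so far: #10, #8 — 2 of 9 used, 7 left overall.
Against Group I: #8 — 1 used; per-group cap 2 leaves 1.
Binding limit: min(7, 1) = 1.

1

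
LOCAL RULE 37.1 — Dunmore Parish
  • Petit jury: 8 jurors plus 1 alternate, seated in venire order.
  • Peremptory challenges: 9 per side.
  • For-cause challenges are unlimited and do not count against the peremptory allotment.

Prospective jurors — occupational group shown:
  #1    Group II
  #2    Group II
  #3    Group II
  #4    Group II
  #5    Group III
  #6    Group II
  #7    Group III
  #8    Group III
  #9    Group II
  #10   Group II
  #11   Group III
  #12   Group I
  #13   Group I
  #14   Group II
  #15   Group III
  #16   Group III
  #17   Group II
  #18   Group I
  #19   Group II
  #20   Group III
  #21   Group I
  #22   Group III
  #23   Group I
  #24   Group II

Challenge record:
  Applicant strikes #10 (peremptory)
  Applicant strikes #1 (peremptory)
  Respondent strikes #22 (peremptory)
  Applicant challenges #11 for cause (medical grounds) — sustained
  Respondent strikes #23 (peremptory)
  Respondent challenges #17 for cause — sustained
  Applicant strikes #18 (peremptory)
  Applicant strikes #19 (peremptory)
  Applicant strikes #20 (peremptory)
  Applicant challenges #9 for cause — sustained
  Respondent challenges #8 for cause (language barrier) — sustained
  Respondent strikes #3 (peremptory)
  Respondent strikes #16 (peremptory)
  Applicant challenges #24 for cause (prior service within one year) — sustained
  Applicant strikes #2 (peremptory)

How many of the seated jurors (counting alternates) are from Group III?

3

Removed: #1, #2, #3, #8, #9, #10, #11, #16, #17, #18, #19, #20, #22, #23, #24.
Seated (9 incl. alternates): #4, #5, #6, #7, #12, #13, #14, #15, #21.
Of those, in Group III: #5, #7, #15 → 3.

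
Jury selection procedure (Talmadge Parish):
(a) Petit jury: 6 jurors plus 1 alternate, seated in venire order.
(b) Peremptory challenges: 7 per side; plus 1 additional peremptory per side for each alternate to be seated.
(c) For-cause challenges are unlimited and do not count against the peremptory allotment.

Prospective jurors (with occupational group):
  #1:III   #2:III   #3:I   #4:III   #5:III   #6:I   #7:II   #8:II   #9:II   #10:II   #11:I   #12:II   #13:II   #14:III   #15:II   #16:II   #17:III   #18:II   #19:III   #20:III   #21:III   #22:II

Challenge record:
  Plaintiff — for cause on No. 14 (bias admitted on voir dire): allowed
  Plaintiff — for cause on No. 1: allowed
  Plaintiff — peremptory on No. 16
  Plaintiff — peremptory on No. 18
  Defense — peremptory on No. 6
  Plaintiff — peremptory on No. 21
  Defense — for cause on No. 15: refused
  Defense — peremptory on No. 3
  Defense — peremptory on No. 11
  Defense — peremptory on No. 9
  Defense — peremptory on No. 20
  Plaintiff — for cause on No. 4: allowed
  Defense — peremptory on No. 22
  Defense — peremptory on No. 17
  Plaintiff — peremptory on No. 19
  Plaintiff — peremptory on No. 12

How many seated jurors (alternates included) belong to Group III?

2

Removed: #1, #3, #4, #6, #9, #11, #12, #14, #16, #17, #18, #19, #20, #21, #22.
Seated (7 incl. alternates): #2, #5, #7, #8, #10, #13, #15.
Of those, in Group III: #2, #5 → 2.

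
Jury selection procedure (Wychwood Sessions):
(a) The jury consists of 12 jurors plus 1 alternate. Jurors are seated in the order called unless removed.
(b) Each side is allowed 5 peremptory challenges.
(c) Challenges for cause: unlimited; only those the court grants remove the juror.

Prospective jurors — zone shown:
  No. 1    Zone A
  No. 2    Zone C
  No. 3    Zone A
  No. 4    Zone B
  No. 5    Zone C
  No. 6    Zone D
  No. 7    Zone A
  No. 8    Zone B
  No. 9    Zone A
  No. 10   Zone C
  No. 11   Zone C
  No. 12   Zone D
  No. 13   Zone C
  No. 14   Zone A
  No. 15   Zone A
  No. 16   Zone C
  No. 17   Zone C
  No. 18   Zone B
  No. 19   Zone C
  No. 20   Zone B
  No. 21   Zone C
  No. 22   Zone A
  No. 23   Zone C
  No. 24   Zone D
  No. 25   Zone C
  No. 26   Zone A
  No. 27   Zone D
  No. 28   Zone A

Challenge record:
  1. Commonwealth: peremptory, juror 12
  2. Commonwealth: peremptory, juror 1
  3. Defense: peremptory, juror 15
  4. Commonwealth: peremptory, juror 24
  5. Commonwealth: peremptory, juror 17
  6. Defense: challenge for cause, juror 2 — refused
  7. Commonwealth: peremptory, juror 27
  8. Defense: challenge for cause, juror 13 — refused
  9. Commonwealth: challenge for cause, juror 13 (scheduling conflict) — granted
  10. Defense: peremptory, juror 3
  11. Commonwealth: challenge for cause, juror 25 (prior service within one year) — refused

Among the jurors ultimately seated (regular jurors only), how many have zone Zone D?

1

Removed: #1, #3, #12, #13, #15, #17, #24, #27.
Seated jurors 1–12: #2, #4, #5, #6, #7, #8, #9, #10, #11, #14, #16, #18 (alternates #19 not counted).
Of those, in Zone D: #6 → 1.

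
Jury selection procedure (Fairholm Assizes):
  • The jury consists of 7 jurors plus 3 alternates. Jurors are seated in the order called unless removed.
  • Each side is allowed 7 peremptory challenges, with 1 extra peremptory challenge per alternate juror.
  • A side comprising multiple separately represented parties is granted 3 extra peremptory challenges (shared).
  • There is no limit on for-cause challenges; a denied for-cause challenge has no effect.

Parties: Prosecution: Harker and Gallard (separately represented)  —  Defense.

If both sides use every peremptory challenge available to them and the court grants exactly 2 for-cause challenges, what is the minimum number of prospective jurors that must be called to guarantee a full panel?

Seats to fill: 7 + 3 alternates = 10.
Peremptories — Prosecution: 7 + 1×3 + 3 = 13; Defense: 7 + 1×3 = 10; total 23.
For-cause removals: 2.
Minimum venire: 10 + 23 + 2 = 35.

35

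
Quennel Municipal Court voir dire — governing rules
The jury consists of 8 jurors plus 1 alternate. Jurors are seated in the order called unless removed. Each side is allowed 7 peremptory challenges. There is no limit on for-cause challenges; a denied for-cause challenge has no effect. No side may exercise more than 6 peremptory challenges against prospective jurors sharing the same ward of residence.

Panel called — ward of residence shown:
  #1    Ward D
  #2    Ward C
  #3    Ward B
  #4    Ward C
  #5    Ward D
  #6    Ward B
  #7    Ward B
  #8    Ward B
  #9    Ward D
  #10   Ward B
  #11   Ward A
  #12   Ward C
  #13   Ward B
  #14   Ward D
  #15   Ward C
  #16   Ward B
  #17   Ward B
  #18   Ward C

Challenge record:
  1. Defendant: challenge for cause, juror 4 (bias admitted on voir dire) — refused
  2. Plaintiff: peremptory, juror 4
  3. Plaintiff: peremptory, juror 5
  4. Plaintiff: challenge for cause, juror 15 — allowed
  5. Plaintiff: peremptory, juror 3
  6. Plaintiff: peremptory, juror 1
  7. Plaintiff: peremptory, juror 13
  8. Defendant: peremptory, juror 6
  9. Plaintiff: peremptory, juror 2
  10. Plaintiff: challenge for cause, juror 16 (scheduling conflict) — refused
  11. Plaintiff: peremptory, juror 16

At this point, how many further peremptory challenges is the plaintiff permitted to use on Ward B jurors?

Plaintiff peremptories so far: #4, #5, #3, #1, #13, #2, #16 — 7 of 7 used, 0 left overall.
Against Ward B: #3, #13, #16 — 3 used; per-ward cap 6 leaves 3.
Binding limit: min(0, 3) = 0.

0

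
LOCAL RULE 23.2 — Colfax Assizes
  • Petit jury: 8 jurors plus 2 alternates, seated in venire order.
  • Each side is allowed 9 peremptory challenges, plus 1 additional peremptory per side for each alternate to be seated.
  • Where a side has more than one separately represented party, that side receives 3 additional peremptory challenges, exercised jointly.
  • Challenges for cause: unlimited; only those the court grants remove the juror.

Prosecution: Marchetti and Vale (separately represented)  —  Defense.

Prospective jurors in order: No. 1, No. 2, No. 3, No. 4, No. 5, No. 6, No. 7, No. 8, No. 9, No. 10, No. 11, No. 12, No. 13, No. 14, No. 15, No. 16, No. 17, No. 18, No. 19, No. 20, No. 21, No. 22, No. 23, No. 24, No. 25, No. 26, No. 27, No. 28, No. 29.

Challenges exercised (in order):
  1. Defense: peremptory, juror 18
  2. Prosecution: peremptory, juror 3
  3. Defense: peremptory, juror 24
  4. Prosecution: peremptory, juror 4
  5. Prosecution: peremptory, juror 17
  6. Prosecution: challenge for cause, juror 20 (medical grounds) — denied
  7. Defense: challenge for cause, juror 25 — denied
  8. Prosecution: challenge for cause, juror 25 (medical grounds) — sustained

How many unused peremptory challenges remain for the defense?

Defense allotment: 9 base + 1 × 2 alternates = 11.
Defense peremptories used: #18, #24 — 2 (the for-cause on #25 doesn't count).
Remaining: 11 − 2 = 9.

9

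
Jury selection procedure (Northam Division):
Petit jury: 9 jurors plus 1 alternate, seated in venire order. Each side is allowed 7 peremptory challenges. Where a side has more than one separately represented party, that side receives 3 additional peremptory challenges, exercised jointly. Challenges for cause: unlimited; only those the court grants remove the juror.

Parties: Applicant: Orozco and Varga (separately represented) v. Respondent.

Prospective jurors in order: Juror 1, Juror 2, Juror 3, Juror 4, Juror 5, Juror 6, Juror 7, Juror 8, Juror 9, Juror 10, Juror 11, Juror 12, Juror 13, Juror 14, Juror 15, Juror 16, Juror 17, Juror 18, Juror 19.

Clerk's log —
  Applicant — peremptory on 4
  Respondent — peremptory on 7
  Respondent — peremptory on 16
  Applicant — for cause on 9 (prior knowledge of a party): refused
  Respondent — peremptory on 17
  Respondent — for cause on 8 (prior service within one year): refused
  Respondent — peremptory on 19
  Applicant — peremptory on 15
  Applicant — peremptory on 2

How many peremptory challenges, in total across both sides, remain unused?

Applicant allotment: 7 base + 3 multi-party = 10. Respondent allotment: 7.
Applicant peremptories used: #4, #15, #2 — 3 (the for-cause on #9 doesn't count).
Respondent peremptories used: #7, #16, #17, #19 — 4 (the for-cause on #8 doesn't count).
Remaining: (10 − 3) + (7 − 4) = 10.

10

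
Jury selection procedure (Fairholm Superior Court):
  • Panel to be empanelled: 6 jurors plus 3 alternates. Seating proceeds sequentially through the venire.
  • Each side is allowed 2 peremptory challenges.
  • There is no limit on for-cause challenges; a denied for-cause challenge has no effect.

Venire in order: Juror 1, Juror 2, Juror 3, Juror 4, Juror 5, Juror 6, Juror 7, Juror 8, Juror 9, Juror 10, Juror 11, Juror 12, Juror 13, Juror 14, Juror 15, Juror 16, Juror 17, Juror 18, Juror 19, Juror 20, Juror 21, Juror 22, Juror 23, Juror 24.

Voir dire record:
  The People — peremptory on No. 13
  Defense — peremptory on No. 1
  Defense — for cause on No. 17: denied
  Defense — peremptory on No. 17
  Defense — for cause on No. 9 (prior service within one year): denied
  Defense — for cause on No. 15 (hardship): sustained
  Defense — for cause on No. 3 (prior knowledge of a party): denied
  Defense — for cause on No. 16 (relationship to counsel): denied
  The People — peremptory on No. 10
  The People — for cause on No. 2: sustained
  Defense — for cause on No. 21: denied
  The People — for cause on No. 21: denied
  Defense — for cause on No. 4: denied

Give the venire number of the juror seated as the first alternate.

9

Removed: #1, #2, #10, #13, #15, #17. (#3, #4, #9, #16, #21 stay — for-cause denied.)
Seating in order: seats 1–6 → #3, #4, #5, #6, #7, #8; alternates → #9, #11, #12.
So alternate 1 is #9.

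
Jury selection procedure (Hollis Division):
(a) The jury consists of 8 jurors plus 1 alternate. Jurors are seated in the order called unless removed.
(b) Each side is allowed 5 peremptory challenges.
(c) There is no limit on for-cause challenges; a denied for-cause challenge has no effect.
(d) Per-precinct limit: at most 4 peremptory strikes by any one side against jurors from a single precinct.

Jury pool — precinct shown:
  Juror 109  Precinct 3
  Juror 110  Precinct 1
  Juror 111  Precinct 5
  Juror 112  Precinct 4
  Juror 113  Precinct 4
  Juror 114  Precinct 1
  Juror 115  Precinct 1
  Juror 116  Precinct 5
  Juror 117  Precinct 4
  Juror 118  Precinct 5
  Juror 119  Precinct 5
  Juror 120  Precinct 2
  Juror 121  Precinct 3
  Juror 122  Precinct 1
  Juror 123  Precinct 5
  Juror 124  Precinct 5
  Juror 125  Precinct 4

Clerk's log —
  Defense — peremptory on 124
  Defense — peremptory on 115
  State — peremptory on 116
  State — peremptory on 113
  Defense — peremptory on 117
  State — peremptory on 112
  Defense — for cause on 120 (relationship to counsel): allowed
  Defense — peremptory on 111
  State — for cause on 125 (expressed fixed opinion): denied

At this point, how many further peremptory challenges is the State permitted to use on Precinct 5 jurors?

State peremptories so far: #116, #113, #112 — 3 of 5 used, 2 left overall.
Against Precinct 5: #116 — 1 used; per-precinct cap 4 leaves 3.
Binding limit: min(2, 3) = 2.

2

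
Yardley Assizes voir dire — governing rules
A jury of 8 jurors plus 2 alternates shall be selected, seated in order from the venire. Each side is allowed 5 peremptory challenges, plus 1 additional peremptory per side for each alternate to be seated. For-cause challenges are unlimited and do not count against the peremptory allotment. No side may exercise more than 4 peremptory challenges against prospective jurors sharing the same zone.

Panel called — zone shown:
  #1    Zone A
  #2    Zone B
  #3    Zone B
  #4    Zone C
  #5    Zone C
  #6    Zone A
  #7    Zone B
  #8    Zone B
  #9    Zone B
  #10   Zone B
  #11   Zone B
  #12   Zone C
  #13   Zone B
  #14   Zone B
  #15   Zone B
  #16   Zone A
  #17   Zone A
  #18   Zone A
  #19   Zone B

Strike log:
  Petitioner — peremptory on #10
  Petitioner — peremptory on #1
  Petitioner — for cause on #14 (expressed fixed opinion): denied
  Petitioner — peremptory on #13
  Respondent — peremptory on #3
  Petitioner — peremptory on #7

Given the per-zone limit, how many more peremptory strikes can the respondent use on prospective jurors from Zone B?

3

Respondent peremptories so far: #3 — 1 of 7 used, 6 left overall.
Against Zone B: #3 — 1 used; per-zone cap 4 leaves 3.
Binding limit: min(6, 3) = 3.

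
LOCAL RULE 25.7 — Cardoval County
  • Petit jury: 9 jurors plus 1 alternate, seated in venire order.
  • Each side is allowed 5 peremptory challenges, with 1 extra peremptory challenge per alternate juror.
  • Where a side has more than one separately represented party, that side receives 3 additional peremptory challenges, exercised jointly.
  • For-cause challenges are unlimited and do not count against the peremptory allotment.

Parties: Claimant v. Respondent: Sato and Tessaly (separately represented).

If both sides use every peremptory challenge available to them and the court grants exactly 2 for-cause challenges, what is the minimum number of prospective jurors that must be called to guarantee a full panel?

Seats to fill: 9 + 1 alternates = 10.
Peremptories — Claimant: 5 + 1×1 = 6; Respondent: 5 + 1×1 + 3 = 9; total 15.
For-cause removals: 2.
Minimum venire: 10 + 15 + 2 = 27.

27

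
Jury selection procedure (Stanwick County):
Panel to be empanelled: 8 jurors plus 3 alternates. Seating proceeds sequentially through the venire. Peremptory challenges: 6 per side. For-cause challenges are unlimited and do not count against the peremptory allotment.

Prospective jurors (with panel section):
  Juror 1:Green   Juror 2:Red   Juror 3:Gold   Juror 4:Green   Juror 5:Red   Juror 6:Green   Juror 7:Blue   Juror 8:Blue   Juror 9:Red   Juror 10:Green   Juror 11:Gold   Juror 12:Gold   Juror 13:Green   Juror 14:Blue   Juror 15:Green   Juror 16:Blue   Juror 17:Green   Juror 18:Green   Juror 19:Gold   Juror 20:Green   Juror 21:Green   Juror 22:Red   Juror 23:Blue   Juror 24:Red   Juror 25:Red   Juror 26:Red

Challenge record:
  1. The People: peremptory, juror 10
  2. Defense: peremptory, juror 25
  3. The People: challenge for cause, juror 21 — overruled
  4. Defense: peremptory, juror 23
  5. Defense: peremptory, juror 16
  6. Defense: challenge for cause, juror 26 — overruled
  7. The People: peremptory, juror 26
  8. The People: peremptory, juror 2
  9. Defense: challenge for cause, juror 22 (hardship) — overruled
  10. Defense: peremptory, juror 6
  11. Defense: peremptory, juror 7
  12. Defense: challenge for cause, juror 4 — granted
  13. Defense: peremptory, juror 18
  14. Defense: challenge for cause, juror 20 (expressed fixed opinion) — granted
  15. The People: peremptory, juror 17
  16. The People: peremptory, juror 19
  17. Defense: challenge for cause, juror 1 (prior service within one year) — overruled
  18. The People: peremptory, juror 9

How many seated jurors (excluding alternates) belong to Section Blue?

Removed: #2, #4, #6, #7, #9, #10, #16, #17, #18, #19, #20, #23, #25, #26.
Seated jurors 1–8: #1, #3, #5, #8, #11, #12, #13, #14 (alternates #15, #21, #22 not counted).
Of those, in Section Blue: #8, #14 → 2.

2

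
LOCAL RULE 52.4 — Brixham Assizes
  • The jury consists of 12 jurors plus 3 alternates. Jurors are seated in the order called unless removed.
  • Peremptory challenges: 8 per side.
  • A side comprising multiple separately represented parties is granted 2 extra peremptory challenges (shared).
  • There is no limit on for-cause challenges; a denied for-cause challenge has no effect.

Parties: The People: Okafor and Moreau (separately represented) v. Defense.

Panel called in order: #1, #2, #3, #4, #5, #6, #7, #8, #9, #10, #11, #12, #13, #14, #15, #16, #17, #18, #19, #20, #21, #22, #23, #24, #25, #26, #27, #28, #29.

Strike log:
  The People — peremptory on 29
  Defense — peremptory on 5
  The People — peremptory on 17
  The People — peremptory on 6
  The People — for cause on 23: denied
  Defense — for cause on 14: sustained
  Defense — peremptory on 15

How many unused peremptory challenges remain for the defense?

Defense allotment: 8.
Defense peremptories used: #5, #15 — 2 (the for-cause on #14 doesn't count).
Remaining: 8 − 2 = 6.

6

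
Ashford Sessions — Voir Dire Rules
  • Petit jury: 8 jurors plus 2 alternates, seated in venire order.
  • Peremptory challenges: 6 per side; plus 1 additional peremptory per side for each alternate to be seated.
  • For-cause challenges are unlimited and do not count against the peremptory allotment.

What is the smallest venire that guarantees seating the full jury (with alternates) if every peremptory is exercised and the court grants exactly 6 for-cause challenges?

Seats to fill: 8 + 2 alternates = 10.
Peremptories: 6 + 1×2 = 8 per side × 2 sides = 16.
For-cause removals: 6.
Minimum venire: 10 + 16 + 6 = 32.

32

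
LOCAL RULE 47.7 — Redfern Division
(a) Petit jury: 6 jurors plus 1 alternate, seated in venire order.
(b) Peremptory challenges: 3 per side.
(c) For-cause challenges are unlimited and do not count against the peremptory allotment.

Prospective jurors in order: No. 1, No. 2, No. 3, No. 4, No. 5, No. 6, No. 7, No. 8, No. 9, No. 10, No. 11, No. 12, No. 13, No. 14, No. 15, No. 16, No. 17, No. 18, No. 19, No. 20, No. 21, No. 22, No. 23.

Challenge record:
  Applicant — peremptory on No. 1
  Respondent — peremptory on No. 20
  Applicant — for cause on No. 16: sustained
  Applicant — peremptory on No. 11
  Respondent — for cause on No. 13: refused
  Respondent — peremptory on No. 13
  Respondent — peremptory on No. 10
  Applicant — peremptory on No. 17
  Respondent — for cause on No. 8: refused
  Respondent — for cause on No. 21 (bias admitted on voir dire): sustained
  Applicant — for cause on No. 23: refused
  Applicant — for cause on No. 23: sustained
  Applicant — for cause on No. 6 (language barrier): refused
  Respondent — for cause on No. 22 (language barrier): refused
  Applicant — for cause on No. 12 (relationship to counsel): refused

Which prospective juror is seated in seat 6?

7

Removed: #1, #10, #11, #13, #16, #17, #20, #21, #23. (#6, #8, #12, #22 stay — for-cause denied.)
Filling seats in venire order through position 6: #2, #3, #4, #5, #6, #7.
So seat 6 is #7.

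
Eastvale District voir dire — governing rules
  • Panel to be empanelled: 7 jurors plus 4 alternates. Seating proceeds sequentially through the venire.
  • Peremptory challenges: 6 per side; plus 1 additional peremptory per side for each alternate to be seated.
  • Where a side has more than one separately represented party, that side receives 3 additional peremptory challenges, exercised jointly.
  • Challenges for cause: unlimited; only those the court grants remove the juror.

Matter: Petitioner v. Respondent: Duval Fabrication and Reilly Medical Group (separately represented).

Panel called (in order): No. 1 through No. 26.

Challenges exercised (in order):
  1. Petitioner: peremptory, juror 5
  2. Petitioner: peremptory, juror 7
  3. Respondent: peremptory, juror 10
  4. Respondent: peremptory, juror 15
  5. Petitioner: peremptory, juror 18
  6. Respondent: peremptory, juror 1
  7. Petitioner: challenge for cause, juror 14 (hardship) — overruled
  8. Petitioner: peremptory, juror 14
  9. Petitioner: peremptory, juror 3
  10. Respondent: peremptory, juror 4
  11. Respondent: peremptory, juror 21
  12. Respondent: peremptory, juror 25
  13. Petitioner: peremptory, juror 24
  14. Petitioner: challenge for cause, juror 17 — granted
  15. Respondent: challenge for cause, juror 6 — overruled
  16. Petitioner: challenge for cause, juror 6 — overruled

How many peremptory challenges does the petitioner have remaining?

Petitioner allotment: 6 base + 1 × 4 alternates = 10.
Petitioner peremptories used: #5, #7, #18, #14, #3, #24 — 6 (for-cause on #14, #17, #6 don't count).
Remaining: 10 − 6 = 4.

4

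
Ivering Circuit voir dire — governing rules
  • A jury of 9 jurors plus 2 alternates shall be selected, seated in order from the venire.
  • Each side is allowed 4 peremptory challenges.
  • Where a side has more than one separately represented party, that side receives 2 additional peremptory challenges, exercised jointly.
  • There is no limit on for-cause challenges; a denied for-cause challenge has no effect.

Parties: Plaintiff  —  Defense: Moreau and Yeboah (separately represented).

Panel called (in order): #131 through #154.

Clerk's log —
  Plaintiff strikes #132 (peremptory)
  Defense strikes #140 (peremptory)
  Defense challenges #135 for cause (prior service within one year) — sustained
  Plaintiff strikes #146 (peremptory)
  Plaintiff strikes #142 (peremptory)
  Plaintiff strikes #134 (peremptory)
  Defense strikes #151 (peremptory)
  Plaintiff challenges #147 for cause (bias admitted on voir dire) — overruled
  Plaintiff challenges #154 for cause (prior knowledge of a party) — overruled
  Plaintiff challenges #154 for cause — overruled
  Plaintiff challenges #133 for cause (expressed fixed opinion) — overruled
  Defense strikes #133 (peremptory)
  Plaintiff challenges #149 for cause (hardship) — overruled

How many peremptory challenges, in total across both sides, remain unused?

Plaintiff allotment: 4. Defense allotment: 4 base + 2 multi-party = 6.
Plaintiff peremptories used: #132, #146, #142, #134 — 4 (for-cause on #147, #154, #154, #133, #149 don't count).
Defense peremptories used: #140, #151, #133 — 3 (the for-cause on #135 doesn't count).
Remaining: (4 − 4) + (6 − 3) = 3.

3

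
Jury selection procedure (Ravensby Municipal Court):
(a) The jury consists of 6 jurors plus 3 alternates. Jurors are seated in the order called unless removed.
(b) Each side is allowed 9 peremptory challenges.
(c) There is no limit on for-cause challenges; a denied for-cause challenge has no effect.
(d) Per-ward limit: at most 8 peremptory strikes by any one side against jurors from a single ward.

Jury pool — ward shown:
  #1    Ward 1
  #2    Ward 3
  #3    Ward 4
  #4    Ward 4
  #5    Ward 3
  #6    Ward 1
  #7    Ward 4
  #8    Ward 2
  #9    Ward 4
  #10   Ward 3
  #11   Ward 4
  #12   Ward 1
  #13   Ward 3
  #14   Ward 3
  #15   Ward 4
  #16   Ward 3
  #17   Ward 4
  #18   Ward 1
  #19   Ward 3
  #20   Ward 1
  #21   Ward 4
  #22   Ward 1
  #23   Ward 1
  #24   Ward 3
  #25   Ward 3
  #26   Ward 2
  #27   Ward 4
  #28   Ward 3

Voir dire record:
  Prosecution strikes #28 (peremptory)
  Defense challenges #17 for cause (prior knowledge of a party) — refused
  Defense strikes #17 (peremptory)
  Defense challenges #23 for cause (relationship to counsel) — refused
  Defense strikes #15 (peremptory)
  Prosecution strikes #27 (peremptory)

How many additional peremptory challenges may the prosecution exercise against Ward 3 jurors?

Prosecution peremptories so far: #28, #27 — 2 of 9 used, 7 left overall.
Against Ward 3: #28 — 1 used; per-ward cap 8 leaves 7.
Binding limit: min(7, 7) = 7.

7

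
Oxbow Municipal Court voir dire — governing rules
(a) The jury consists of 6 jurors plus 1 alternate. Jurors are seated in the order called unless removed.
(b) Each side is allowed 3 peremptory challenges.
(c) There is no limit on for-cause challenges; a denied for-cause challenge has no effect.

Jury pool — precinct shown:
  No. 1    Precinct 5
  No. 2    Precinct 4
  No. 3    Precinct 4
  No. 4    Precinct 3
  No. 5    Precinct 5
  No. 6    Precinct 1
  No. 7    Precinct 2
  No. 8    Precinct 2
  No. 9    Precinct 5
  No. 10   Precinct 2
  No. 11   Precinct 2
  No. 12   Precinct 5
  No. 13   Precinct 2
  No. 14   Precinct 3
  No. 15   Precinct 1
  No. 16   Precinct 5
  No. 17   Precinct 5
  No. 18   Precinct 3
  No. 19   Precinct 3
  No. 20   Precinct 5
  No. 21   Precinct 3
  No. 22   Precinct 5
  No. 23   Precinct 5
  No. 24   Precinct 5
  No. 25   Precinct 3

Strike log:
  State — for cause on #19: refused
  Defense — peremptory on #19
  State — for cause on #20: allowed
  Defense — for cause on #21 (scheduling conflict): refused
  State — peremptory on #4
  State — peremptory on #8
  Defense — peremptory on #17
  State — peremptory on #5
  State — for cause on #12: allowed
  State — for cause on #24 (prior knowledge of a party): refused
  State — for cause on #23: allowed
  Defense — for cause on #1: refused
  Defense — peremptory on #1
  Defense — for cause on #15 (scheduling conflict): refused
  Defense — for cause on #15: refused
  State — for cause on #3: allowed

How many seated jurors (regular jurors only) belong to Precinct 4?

1

Removed: #1, #3, #4, #5, #8, #12, #17, #19, #20, #23.
Seated jurors 1–6: #2, #6, #7, #9, #10, #11 (alternates #13 not counted).
Of those, in Precinct 4: #2 → 1.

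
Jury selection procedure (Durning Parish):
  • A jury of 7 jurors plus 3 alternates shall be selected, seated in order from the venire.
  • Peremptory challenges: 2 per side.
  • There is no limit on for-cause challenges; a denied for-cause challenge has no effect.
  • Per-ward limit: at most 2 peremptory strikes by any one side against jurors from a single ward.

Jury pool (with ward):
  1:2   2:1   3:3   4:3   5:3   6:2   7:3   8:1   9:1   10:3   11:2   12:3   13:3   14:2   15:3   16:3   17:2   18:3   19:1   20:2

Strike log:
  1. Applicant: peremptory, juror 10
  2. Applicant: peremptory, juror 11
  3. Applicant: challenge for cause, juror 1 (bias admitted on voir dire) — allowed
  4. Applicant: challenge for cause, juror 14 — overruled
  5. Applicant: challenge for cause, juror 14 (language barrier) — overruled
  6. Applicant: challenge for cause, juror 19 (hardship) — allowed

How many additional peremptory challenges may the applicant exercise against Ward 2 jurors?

Applicant peremptories so far: #10, #11 — 2 of 2 used, 0 left overall.
Against Ward 2: #11 — 1 used; per-ward cap 2 leaves 1.
Binding limit: min(0, 1) = 0.

0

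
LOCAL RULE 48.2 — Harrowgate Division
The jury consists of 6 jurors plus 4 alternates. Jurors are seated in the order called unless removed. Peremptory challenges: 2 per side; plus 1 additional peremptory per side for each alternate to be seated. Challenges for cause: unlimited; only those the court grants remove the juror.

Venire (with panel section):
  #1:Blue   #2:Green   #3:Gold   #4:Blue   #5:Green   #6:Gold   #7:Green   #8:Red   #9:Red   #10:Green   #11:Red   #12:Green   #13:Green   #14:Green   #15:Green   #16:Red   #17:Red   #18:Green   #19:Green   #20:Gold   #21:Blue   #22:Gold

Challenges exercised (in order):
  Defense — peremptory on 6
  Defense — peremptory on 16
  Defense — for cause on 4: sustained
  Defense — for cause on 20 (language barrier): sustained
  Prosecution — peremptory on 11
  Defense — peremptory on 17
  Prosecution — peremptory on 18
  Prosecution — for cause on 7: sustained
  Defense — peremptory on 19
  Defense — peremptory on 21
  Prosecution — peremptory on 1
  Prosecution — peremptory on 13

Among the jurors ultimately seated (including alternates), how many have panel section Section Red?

2

Removed: #1, #4, #6, #7, #11, #13, #16, #17, #18, #19, #20, #21.
Seated (10 incl. alternates): #2, #3, #5, #8, #9, #10, #12, #14, #15, #22.
Of those, in Section Red: #8, #9 → 2.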